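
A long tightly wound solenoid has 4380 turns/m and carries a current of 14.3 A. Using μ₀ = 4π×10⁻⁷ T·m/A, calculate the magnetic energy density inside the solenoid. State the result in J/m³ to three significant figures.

B = μ₀nI = (4π×10⁻⁷)(4.380×10^3)(14.3) = 7.871×10^-2 T.
u = B²/(2μ₀) = (7.871×10^-2)²/(2×4π×10⁻⁷) = 2.4649×10^3 J/m³.

u ≈ 2460 J/m³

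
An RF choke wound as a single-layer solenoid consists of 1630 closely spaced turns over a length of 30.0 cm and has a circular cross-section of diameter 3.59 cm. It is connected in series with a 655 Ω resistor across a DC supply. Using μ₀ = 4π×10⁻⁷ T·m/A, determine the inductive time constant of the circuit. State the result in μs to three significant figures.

A = π(d/2)² = π(1.795×10^-2 m)² = 1.012×10^-3 m².
L = μ₀N²A/ℓ = (4π×10⁻⁷)(1630)²(1.012×10^-3)/(0.3) = 1.127×10^-2 H.
τ = L/R = (1.127×10^-2)/(655) = 1.720×10^-5 s.

τ ≈ 17.2 μs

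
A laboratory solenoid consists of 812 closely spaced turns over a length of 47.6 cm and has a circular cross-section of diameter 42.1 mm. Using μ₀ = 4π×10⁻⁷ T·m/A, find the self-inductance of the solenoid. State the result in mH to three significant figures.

A = π(d/2)² = π(2.105×10^-2 m)² = 1.392×10^-3 m².
For a long solenoid, L = μ₀N²A/ℓ.
L = (4π×10⁻⁷)(812)²(1.392×10^-3)/(0.476 m) = 2.423×10^-3 H.

L ≈ 2.42 mH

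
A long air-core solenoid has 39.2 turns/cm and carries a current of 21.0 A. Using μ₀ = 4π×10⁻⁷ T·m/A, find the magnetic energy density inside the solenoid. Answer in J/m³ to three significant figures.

u ≈ 4260 J/m³

B = μ₀nI = (4π×10⁻⁷)(3.920×10^3)(21.0) = 0.1034 T.
u = B²/(2μ₀) = (0.1034)²/(2×4π×10⁻⁷) = 4.258×10^3 J/m³.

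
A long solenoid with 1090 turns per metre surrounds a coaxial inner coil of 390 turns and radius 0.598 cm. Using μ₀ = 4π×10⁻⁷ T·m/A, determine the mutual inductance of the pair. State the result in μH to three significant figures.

M ≈ 60.0 μH

The outer solenoid produces a uniform field B₁ = μ₀n₁I₁ across the inner coil,
so the flux linkage is N₂Φ = N₂B₁A₂ = μ₀n₁N₂A₂·I₁, giving M = μ₀n₁N₂A₂.
A₂ = πr² = π(5.980×10^-3 m)² = 1.123×10^-4 m².
M = (4π×10⁻⁷)(1090)(390)(1.123×10^-4) = 6.001×10^-5 H.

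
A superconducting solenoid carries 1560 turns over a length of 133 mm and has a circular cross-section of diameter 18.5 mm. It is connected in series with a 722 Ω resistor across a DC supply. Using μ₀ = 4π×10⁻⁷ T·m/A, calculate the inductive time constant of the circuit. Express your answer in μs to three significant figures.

τ ≈ 8.56 μs

A = π(d/2)² = π(9.250×10^-3 m)² = 2.688×10^-4 m².
L = μ₀N²A/ℓ = (4π×10⁻⁷)(1560)²(2.688×10^-4)/(0.133) = 6.181×10^-3 H.
τ = L/R = (6.181×10^-3)/(722) = 8.561×10^-6 s.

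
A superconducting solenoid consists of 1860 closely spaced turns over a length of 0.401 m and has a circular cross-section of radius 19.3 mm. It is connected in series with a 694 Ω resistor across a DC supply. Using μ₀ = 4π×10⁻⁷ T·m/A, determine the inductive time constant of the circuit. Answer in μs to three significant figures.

τ ≈ 18.3 μs

A = πr² = π(1.930×10^-2 m)² = 1.170×10^-3 m².
L = μ₀N²A/ℓ = (4π×10⁻⁷)(1860)²(1.170×10^-3)/(0.401) = 1.269×10^-2 H.
τ = L/R = (1.269×10^-2)/(694) = 1.828×10^-5 s.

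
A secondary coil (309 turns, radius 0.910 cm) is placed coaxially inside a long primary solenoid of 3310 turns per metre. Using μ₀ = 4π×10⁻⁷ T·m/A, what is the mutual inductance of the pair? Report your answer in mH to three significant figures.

The outer solenoid produces a uniform field B₁ = μ₀n₁I₁ across the inner coil,
so the flux linkage is N₂Φ = N₂B₁A₂ = μ₀n₁N₂A₂·I₁, giving M = μ₀n₁N₂A₂.
A₂ = πr² = π(9.100×10^-3 m)² = 2.602×10^-4 m².
M = (4π×10⁻⁷)(3310)(309)(2.602×10^-4) = 3.344×10^-4 H.

M ≈ 0.334 mH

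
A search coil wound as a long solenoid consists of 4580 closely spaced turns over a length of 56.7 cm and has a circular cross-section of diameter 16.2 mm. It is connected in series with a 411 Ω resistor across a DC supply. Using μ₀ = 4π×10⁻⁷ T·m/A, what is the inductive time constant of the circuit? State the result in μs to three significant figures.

A = π(d/2)² = π(8.100×10^-3 m)² = 2.061×10^-4 m².
L = μ₀N²A/ℓ = (4π×10⁻⁷)(4580)²(2.061×10^-4)/(0.567) = 9.582×10^-3 H.
τ = L/R = (9.582×10^-3)/(411) = 2.332×10^-5 s.

τ ≈ 23.3 μs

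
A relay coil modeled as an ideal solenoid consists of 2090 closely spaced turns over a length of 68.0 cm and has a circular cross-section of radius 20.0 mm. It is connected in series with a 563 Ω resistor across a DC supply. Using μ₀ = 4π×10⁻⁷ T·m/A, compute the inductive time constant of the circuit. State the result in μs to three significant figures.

A = πr² = π(2.000×10^-2 m)² = 1.257×10^-3 m².
L = μ₀N²A/ℓ = (4π×10⁻⁷)(2090)²(1.257×10^-3)/(0.68) = 1.014×10^-2 H.
τ = L/R = (1.014×10^-2)/(563) = 1.802×10^-5 s.

τ ≈ 18.0 μs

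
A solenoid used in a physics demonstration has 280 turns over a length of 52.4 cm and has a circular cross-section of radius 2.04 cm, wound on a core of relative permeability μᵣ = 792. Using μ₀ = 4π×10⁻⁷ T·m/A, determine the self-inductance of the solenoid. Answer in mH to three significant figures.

L ≈ 195 mH

A = πr² = π(2.040×10^-2 m)² = 1.307×10^-3 m².
For a long solenoid, L = μ₀μᵣN²A/ℓ.
L = (4π×10⁻⁷)(792)(280)²(1.307×10^-3)/(0.524 m) = 0.1947 H.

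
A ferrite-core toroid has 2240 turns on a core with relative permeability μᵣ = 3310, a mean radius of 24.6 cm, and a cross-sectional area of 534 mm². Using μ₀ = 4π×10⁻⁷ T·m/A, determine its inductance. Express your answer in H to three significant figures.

L ≈ 7.21 H

For a thin toroid, L = μ₀μᵣN²A/(2πR).
L = (4π×10⁻⁷)(3310)(2240)²(5.340×10^-4) / (2π×0.246 m) = 7.21 H.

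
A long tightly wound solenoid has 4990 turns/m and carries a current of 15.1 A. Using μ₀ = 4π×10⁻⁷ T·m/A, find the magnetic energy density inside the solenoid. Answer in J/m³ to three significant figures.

B = μ₀nI = (4π×10⁻⁷)(4.990×10^3)(15.1) = 9.469×10^-2 T.
u = B²/(2μ₀) = (9.469×10^-2)²/(2×4π×10⁻⁷) = 3.567×10^3 J/m³.

u ≈ 3570 J/m³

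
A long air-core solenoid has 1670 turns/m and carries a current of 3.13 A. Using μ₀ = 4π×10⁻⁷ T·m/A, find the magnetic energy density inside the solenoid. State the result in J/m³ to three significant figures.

B = μ₀nI = (4π×10⁻⁷)(1.670×10^3)(3.13) = 6.569×10^-3 T.
u = B²/(2μ₀) = (6.569×10^-3)²/(2×4π×10⁻⁷) = 17.17 J/m³.

u ≈ 17.2 J/m³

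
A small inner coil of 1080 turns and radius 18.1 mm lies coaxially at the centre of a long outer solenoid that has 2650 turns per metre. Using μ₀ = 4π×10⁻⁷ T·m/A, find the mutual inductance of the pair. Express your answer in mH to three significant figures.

M ≈ 3.70 mH

The outer solenoid produces a uniform field B₁ = μ₀n₁I₁ across the inner coil,
so the flux linkage is N₂Φ = N₂B₁A₂ = μ₀n₁N₂A₂·I₁, giving M = μ₀n₁N₂A₂.
A₂ = πr² = π(1.810×10^-2 m)² = 1.029×10^-3 m².
M = (4π×10⁻⁷)(2650)(1080)(1.029×10^-3) = 3.702×10^-3 H.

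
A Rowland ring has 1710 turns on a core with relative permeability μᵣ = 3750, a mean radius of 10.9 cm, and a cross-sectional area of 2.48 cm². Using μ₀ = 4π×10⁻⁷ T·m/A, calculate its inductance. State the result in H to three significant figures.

L ≈ 4.99 H

For a thin toroid, L = μ₀μᵣN²A/(2πR).
L = (4π×10⁻⁷)(3750)(1710)²(2.480×10^-4) / (2π×0.109 m) = 4.99 H.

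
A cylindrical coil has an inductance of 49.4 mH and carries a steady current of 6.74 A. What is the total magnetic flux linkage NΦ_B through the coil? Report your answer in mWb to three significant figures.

NΦ_B ≈ 333 mWb

From L = NΦ_B/I, the flux linkage is NΦ_B = LI.
NΦ_B = (4.940×10^-2 H)(6.74 A) = 0.333 Wb.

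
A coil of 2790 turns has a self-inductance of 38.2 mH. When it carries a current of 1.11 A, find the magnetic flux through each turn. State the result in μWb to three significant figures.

From L = NΦ_B/I, the flux per turn is Φ_B = LI/N.
Φ_B = (3.820×10^-2 H)(1.11 A)/2790 = 1.520×10^-5 Wb.

Φ_B ≈ 15.2 μWb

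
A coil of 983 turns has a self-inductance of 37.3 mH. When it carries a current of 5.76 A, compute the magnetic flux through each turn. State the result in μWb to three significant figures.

From L = NΦ_B/I, the flux per turn is Φ_B = LI/N.
Φ_B = (3.730×10^-2 H)(5.76 A)/983 = 2.186×10^-4 Wb.

Φ_B ≈ 219 μWb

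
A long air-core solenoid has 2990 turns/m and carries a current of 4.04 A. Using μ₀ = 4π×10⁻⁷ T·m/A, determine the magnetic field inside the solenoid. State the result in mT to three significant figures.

B ≈ 15.2 mT

Inside a long solenoid, B = μ₀nI.
B = (4π×10⁻⁷)(2.990×10^3 m⁻¹)(4.04 A) = 1.518×10^-2 T.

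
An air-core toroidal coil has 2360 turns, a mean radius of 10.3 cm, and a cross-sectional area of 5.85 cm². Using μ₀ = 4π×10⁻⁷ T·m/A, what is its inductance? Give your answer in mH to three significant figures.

L ≈ 6.33 mH

For a thin toroid, L = μ₀N²A/(2πR).
L = (4π×10⁻⁷)(2360)²(5.850×10^-4) / (2π×0.103 m) = 6.327×10^-3 H.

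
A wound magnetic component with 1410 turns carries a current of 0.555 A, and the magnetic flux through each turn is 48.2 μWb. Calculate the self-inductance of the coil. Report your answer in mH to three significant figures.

L ≈ 122 mH

Self-inductance is defined by L = NΦ_B/I (flux linkage over current).
L = (1410)(4.820×10^-5 Wb)/(0.555 A) = 0.12245 H.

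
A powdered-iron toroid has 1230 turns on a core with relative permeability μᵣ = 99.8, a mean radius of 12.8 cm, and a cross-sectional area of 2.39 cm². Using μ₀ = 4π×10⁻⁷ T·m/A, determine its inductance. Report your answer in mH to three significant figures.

For a thin toroid, L = μ₀μᵣN²A/(2πR).
L = (4π×10⁻⁷)(99.8)(1230)²(2.390×10^-4) / (2π×0.128 m) = 5.638×10^-2 H.

L ≈ 56.4 mH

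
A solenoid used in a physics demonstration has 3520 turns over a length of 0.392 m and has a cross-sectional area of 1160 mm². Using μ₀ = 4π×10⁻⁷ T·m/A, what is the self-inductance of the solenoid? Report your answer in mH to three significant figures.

A = 1160 mm² = 1.160×10^-3 m².
For a long solenoid, L = μ₀N²A/ℓ.
L = (4π×10⁻⁷)(3520)²(1.160×10^-3)/(0.392 m) = 4.608×10^-2 H.

L ≈ 46.1 mH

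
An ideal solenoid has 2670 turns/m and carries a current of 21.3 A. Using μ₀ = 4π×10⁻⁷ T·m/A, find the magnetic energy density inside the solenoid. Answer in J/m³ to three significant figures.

u ≈ 2030 J/m³

B = μ₀nI = (4π×10⁻⁷)(2.670×10^3)(21.3) = 7.147×10^-2 T.
u = B²/(2μ₀) = (7.147×10^-2)²/(2×4π×10⁻⁷) = 2.032×10^3 J/m³.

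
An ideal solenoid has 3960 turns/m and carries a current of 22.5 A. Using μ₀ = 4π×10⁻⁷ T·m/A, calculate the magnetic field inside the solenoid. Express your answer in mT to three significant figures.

B ≈ 112 mT

Inside a long solenoid, B = μ₀nI.
B = (4π×10⁻⁷)(3.960×10^3 m⁻¹)(22.5 A) = 0.112 T.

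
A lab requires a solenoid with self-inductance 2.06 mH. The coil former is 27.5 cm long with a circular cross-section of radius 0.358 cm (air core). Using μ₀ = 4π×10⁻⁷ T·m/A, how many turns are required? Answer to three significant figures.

A = πr² = π(3.580×10^-3 m)² = 4.026×10^-5 m².
From L = μ₀N²A/ℓ, N = √(Lℓ / (μ₀A)).
N = √[(2.060×10^-3)(0.275) / ((4π×10⁻⁷)×4.026×10^-5)] = √(1.120×10^7) ≈ 3346.1.

N ≈ 3350 turns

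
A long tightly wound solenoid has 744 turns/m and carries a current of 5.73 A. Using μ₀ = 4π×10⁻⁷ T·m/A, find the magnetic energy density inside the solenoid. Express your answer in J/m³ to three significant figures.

B = μ₀nI = (4π×10⁻⁷)(744)(5.73) = 5.357×10^-3 T.
u = B²/(2μ₀) = (5.357×10^-3)²/(2×4π×10⁻⁷) = 11.42 J/m³.

u ≈ 11.4 J/m³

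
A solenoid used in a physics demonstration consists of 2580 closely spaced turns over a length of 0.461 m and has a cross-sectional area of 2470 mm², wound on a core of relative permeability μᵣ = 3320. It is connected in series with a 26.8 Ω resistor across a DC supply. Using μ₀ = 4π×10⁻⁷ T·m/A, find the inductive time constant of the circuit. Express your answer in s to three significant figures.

τ ≈ 5.55 s

A = 2470 mm² = 2.470×10^-3 m².
L = μ₀μᵣN²A/ℓ = (4π×10⁻⁷)(3320)(2580)²(2.470×10^-3)/(0.461) = 148.8 H.
τ = L/R = (148.8)/(26.8) = 5.552 s.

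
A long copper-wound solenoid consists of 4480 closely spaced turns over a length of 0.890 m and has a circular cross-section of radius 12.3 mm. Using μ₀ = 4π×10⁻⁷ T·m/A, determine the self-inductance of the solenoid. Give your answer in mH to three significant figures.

L ≈ 13.5 mH

A = πr² = π(1.230×10^-2 m)² = 4.753×10^-4 m².
For a long solenoid, L = μ₀N²A/ℓ.
L = (4π×10⁻⁷)(4480)²(4.753×10^-4)/(0.89 m) = 1.347×10^-2 H.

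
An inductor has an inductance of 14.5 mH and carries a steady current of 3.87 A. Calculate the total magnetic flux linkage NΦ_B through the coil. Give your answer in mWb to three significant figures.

NΦ_B ≈ 56.1 mWb

From L = NΦ_B/I, the flux linkage is NΦ_B = LI.
NΦ_B = (1.450×10^-2 H)(3.87 A) = 5.612×10^-2 Wb.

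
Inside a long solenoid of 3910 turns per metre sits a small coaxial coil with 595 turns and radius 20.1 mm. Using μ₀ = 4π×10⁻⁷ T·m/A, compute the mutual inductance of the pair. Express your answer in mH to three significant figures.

M ≈ 3.71 mH

The outer solenoid produces a uniform field B₁ = μ₀n₁I₁ across the inner coil,
so the flux linkage is N₂Φ = N₂B₁A₂ = μ₀n₁N₂A₂·I₁, giving M = μ₀n₁N₂A₂.
A₂ = πr² = π(2.010×10^-2 m)² = 1.269×10^-3 m².
M = (4π×10⁻⁷)(3910)(595)(1.269×10^-3) = 3.711×10^-3 H.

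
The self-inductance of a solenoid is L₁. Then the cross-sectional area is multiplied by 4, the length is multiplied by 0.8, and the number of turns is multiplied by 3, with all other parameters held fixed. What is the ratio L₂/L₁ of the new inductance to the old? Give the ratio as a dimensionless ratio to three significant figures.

For a solenoid, L ∝ μᵣN²A/ℓ.
L₂/L₁ = (4) × (0.8)^-1 × (3)^2 = 45.0.

L₂/L₁ = 45.0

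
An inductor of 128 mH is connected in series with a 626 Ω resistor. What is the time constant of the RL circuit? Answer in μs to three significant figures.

τ ≈ 204 μs

τ = L/R = (0.128 H)/(626 Ω) = 2.0447×10^-4 s.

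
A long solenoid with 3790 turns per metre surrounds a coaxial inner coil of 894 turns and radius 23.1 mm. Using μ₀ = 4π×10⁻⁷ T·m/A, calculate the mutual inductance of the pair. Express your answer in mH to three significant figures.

M ≈ 7.14 mH

The outer solenoid produces a uniform field B₁ = μ₀n₁I₁ across the inner coil,
so the flux linkage is N₂Φ = N₂B₁A₂ = μ₀n₁N₂A₂·I₁, giving M = μ₀n₁N₂A₂.
A₂ = πr² = π(2.310×10^-2 m)² = 1.676×10^-3 m².
M = (4π×10⁻⁷)(3790)(894)(1.676×10^-3) = 7.138×10^-3 H.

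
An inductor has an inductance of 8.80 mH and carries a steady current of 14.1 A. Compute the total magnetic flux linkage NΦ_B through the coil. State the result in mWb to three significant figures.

From L = NΦ_B/I, the flux linkage is NΦ_B = LI.
NΦ_B = (8.800×10^-3 H)(14.1 A) = 0.1241 Wb.

NΦ_B ≈ 124 mWb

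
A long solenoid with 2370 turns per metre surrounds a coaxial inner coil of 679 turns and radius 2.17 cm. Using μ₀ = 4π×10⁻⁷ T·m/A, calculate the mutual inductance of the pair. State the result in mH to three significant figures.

M ≈ 2.99 mH

The outer solenoid produces a uniform field B₁ = μ₀n₁I₁ across the inner coil,
so the flux linkage is N₂Φ = N₂B₁A₂ = μ₀n₁N₂A₂·I₁, giving M = μ₀n₁N₂A₂.
A₂ = πr² = π(2.170×10^-2 m)² = 1.479×10^-3 m².
M = (4π×10⁻⁷)(2370)(679)(1.479×10^-3) = 2.992×10^-3 H.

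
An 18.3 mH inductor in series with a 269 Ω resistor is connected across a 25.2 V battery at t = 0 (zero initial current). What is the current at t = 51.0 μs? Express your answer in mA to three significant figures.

τ = L/R = 1.830×10^-2/269 = 6.803×10^-5 s; final current I_∞ = ε/R = 25.2/269 = 9.368×10^-2 A.
I(t) = I_∞(1 − e^(−t/τ)) with t/τ = 0.750.
I = (9.368×10^-2)(1 − e^(−0.750)) = 4.941×10^-2 A.

I ≈ 49.4 mA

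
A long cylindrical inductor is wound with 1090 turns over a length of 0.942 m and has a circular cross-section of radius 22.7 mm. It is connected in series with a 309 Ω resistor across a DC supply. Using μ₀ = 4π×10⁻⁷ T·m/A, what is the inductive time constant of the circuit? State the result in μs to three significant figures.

A = πr² = π(2.270×10^-2 m)² = 1.619×10^-3 m².
L = μ₀N²A/ℓ = (4π×10⁻⁷)(1090)²(1.619×10^-3)/(0.942) = 2.566×10^-3 H.
τ = L/R = (2.566×10^-3)/(309) = 8.303×10^-6 s.

τ ≈ 8.30 μs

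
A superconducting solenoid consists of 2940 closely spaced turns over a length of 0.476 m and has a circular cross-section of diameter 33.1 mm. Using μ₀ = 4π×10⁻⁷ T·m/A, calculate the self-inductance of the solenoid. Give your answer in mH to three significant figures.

A = π(d/2)² = π(1.655×10^-2 m)² = 8.6049×10^-4 m².
For a long solenoid, L = μ₀N²A/ℓ.
L = (4π×10⁻⁷)(2940)²(8.6049×10^-4)/(0.476 m) = 1.964×10^-2 H.

L ≈ 19.6 mH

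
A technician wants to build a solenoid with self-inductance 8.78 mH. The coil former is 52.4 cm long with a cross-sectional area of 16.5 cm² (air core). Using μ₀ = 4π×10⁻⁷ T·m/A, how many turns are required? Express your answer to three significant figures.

A = 16.5 cm² = 1.650×10^-3 m².
From L = μ₀N²A/ℓ, N = √(Lℓ / (μ₀A)).
N = √[(8.780×10^-3)(0.524) / ((4π×10⁻⁷)×1.650×10^-3)] = √(2.219×10^6) ≈ 1489.6.

N ≈ 1490 turns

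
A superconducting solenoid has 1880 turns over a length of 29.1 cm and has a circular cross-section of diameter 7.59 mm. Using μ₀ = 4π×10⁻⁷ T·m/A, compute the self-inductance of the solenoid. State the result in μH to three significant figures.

L ≈ 691 μH

A = π(d/2)² = π(3.795×10^-3 m)² = 4.5245×10^-5 m².
For a long solenoid, L = μ₀N²A/ℓ.
L = (4π×10⁻⁷)(1880)²(4.5245×10^-5)/(0.291 m) = 6.906×10^-4 H.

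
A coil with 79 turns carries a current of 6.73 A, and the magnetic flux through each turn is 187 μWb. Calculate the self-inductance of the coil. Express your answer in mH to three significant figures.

Self-inductance is defined by L = NΦ_B/I (flux linkage over current).
L = (79)(1.870×10^-4 Wb)/(6.73 A) = 2.195×10^-3 H.

L ≈ 2.20 mH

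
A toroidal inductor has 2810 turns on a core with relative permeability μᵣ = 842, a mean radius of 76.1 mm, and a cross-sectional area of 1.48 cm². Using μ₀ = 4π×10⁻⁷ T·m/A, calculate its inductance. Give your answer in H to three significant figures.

L ≈ 2.59 H

For a thin toroid, L = μ₀μᵣN²A/(2πR).
L = (4π×10⁻⁷)(842)(2810)²(1.480×10^-4) / (2π×7.610×10^-2 m) = 2.586 H.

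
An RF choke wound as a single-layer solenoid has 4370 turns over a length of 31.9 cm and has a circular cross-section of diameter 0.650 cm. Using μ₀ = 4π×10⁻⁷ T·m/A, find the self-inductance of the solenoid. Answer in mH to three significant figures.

L ≈ 2.50 mH

A = π(d/2)² = π(3.250×10^-3 m)² = 3.318×10^-5 m².
For a long solenoid, L = μ₀N²A/ℓ.
L = (4π×10⁻⁷)(4370)²(3.318×10^-5)/(0.319 m) = 2.496×10^-3 H.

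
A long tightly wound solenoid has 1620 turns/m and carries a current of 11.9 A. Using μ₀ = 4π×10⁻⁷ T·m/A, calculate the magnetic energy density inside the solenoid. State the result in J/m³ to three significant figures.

B = μ₀nI = (4π×10⁻⁷)(1.620×10^3)(11.9) = 2.423×10^-2 T.
u = B²/(2μ₀) = (2.423×10^-2)²/(2×4π×10⁻⁷) = 233.5 J/m³.

u ≈ 234 J/m³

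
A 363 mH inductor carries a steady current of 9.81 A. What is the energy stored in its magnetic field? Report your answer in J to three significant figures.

Stored magnetic energy: U = ½LI².
U = ½(0.363 H)(9.81 A)² = 17.47 J.

U ≈ 17.5 J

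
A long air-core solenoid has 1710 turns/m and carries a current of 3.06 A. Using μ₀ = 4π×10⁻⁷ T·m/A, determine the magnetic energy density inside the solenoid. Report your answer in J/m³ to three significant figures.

u ≈ 17.2 J/m³

B = μ₀nI = (4π×10⁻⁷)(1.710×10^3)(3.06) = 6.575×10^-3 T.
u = B²/(2μ₀) = (6.575×10^-3)²/(2×4π×10⁻⁷) = 17.2 J/m³.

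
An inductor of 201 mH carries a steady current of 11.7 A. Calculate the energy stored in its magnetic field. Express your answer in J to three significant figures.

U ≈ 13.8 J

Stored magnetic energy: U = ½LI².
U = ½(0.201 H)(11.7 A)² = 13.76 J.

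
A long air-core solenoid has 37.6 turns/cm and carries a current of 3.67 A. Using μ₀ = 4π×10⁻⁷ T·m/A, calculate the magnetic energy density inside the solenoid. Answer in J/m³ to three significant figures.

B = μ₀nI = (4π×10⁻⁷)(3.760×10^3)(3.67) = 1.734×10^-2 T.
u = B²/(2μ₀) = (1.734×10^-2)²/(2×4π×10⁻⁷) = 119.6 J/m³.

u ≈ 120 J/m³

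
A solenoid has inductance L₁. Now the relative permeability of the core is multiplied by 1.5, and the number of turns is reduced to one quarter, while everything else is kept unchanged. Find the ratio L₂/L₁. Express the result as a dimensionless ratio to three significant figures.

L₂/L₁ = 0.0938

For a solenoid, L ∝ μᵣN²A/ℓ.
L₂/L₁ = (1.5) × (0.25)^2 = 0.0938.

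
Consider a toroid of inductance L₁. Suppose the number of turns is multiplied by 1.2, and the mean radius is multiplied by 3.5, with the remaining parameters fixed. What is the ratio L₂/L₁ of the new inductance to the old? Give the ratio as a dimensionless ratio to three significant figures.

L₂/L₁ = 0.411

For a toroid, L ∝ μᵣN²A/R.
L₂/L₁ = (1.2)^2 × (3.5)^-1 = 0.411.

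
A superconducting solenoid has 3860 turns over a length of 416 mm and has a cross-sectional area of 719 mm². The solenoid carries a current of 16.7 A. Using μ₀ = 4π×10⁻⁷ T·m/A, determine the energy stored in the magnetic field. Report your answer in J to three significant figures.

A = 719 mm² = 7.190×10^-4 m².
L = μ₀N²A/ℓ = (4π×10⁻⁷)(3860)²(7.190×10^-4)/(0.416) = 3.236×10^-2 H.
U = ½LI² = ½(3.236×10^-2)(16.7)² = 4.513 J.

U ≈ 4.51 J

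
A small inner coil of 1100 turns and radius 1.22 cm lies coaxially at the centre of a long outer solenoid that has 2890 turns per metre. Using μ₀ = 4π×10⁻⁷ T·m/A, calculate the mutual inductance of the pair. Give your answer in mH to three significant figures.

M ≈ 1.87 mH

The outer solenoid produces a uniform field B₁ = μ₀n₁I₁ across the inner coil,
so the flux linkage is N₂Φ = N₂B₁A₂ = μ₀n₁N₂A₂·I₁, giving M = μ₀n₁N₂A₂.
A₂ = πr² = π(1.220×10^-2 m)² = 4.676×10^-4 m².
M = (4π×10⁻⁷)(2890)(1100)(4.676×10^-4) = 1.868×10^-3 H.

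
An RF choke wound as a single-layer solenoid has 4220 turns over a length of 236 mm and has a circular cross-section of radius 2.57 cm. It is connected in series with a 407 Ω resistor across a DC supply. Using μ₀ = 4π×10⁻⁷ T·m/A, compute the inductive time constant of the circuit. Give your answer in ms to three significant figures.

τ ≈ 0.483 ms

A = πr² = π(2.570×10^-2 m)² = 2.07499×10^-3 m².
L = μ₀N²A/ℓ = (4π×10⁻⁷)(4220)²(2.07499×10^-3)/(0.236) = 0.1968 H.
τ = L/R = (0.1968)/(407) = 4.834×10^-4 s.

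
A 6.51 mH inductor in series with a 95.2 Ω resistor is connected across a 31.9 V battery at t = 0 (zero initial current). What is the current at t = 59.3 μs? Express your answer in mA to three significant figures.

I ≈ 194 mA

τ = L/R = 6.510×10^-3/95.2 = 6.838×10^-5 s; final current I_∞ = ε/R = 31.9/95.2 = 0.3351 A.
I(t) = I_∞(1 − e^(−t/τ)) with t/τ = 0.867.
I = (0.3351)(1 − e^(−0.867)) = 0.1943 A.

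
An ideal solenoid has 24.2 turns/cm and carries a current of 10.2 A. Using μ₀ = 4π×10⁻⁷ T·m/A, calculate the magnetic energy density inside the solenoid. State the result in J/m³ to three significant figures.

B = μ₀nI = (4π×10⁻⁷)(2.420×10^3)(10.2) = 3.102×10^-2 T.
u = B²/(2μ₀) = (3.102×10^-2)²/(2×4π×10⁻⁷) = 382.8 J/m³.

u ≈ 383 J/m³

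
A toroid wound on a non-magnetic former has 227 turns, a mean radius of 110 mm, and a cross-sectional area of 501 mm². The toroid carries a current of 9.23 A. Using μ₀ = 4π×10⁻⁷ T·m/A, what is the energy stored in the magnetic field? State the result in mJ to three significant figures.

L = μ₀N²A/(2πR) = (4π×10⁻⁷)(227)²(5.010×10^-4)/(2π×0.11) = 4.694×10^-5 H.
U = ½LI² = ½(4.694×10^-5)(9.23)² = 1.999×10^-3 J.

U ≈ 2.00 mJ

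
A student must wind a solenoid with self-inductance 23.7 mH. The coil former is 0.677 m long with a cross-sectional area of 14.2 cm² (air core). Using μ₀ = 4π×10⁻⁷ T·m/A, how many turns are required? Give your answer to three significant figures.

N ≈ 3000 turns

A = 14.2 cm² = 1.420×10^-3 m².
From L = μ₀N²A/ℓ, N = √(Lℓ / (μ₀A)).
N = √[(2.370×10^-2)(0.677) / ((4π×10⁻⁷)×1.420×10^-3)] = √(8.992×10^6) ≈ 2998.6.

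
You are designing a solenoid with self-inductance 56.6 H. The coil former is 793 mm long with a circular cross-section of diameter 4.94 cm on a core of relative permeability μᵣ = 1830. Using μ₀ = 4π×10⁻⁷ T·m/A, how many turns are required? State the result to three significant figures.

N ≈ 3190 turns

A = π(d/2)² = π(2.470×10^-2 m)² = 1.917×10^-3 m².
From L = μ₀μᵣN²A/ℓ, N = √(Lℓ / (μ₀μᵣA)).
N = √[(56.6)(0.793) / ((4π×10⁻⁷)(1830)×1.917×10^-3)] = √(1.018×10^7) ≈ 3191.1.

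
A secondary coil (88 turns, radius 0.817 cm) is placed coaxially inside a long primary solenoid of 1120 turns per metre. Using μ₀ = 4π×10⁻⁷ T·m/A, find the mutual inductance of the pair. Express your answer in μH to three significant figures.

The outer solenoid produces a uniform field B₁ = μ₀n₁I₁ across the inner coil,
so the flux linkage is N₂Φ = N₂B₁A₂ = μ₀n₁N₂A₂·I₁, giving M = μ₀n₁N₂A₂.
A₂ = πr² = π(8.170×10^-3 m)² = 2.097×10^-4 m².
M = (4π×10⁻⁷)(1120)(88)(2.097×10^-4) = 2.597×10^-5 H.

M ≈ 26.0 μH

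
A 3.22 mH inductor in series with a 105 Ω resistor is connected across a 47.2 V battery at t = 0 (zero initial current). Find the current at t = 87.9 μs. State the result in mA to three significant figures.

I ≈ 424 mA

τ = L/R = 3.220×10^-3/105 = 3.067×10^-5 s; final current I_∞ = ε/R = 47.2/105 = 0.4495 A.
I(t) = I_∞(1 − e^(−t/τ)) with t/τ = 2.866.
I = (0.4495)(1 − e^(−2.866)) = 0.4239 A.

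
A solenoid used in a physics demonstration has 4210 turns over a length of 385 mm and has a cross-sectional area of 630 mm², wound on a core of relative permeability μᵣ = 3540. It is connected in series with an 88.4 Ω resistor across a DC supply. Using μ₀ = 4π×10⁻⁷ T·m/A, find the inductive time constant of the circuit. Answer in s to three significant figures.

τ ≈ 1.46 s

A = 630 mm² = 6.300×10^-4 m².
L = μ₀μᵣN²A/ℓ = (4π×10⁻⁷)(3540)(4210)²(6.300×10^-4)/(0.385) = 129 H.
τ = L/R = (129)/(88.4) = 1.46 s.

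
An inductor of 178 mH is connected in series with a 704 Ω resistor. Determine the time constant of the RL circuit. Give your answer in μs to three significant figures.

τ ≈ 253 μs

τ = L/R = (0.178 H)/(704 Ω) = 2.528×10^-4 s.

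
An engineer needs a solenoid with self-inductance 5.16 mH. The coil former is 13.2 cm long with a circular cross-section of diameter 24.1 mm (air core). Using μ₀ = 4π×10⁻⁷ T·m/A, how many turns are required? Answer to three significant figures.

A = π(d/2)² = π(1.205×10^-2 m)² = 4.562×10^-4 m².
From L = μ₀N²A/ℓ, N = √(Lℓ / (μ₀A)).
N = √[(5.160×10^-3)(0.132) / ((4π×10⁻⁷)×4.562×10^-4)] = √(1.188×10^6) ≈ 1090.0.

N ≈ 1090 turns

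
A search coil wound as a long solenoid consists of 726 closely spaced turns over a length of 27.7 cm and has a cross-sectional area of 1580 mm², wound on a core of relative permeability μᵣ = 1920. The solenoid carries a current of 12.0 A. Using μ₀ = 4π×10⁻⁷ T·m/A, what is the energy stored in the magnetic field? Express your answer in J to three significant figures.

U ≈ 522 J

A = 1580 mm² = 1.580×10^-3 m².
L = μ₀μᵣN²A/ℓ = (4π×10⁻⁷)(1920)(726)²(1.580×10^-3)/(0.277) = 7.254 H.
U = ½LI² = ½(7.254)(12.0)² = 522.3 J.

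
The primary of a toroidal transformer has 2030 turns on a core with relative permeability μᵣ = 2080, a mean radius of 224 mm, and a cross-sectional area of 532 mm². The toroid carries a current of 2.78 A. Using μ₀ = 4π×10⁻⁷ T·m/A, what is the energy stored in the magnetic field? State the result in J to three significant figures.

U ≈ 15.7 J

L = μ₀μᵣN²A/(2πR) = (4π×10⁻⁷)(2080)(2030)²(5.320×10^-4)/(2π×0.224) = 4.071 H.
U = ½LI² = ½(4.071)(2.78)² = 15.73 J.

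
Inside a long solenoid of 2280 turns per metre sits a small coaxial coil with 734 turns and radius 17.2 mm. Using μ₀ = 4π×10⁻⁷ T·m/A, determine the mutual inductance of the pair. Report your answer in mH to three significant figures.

The outer solenoid produces a uniform field B₁ = μ₀n₁I₁ across the inner coil,
so the flux linkage is N₂Φ = N₂B₁A₂ = μ₀n₁N₂A₂·I₁, giving M = μ₀n₁N₂A₂.
A₂ = πr² = π(1.720×10^-2 m)² = 9.294×10^-4 m².
M = (4π×10⁻⁷)(2280)(734)(9.294×10^-4) = 1.9546×10^-3 H.

M ≈ 1.95 mH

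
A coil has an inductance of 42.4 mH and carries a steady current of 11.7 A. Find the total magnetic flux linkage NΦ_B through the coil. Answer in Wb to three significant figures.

NΦ_B ≈ 0.496 Wb

From L = NΦ_B/I, the flux linkage is NΦ_B = LI.
NΦ_B = (4.240×10^-2 H)(11.7 A) = 0.4961 Wb.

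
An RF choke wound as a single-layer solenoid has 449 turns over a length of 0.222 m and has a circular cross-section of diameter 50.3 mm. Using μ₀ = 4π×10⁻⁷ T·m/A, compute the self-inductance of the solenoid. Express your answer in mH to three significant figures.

L ≈ 2.27 mH

A = π(d/2)² = π(2.515×10^-2 m)² = 1.987×10^-3 m².
For a long solenoid, L = μ₀N²A/ℓ.
L = (4π×10⁻⁷)(449)²(1.987×10^-3)/(0.222 m) = 2.268×10^-3 H.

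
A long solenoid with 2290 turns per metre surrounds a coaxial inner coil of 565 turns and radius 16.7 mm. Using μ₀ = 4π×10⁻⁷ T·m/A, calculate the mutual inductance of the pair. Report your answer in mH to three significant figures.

The outer solenoid produces a uniform field B₁ = μ₀n₁I₁ across the inner coil,
so the flux linkage is N₂Φ = N₂B₁A₂ = μ₀n₁N₂A₂·I₁, giving M = μ₀n₁N₂A₂.
A₂ = πr² = π(1.670×10^-2 m)² = 8.762×10^-4 m².
M = (4π×10⁻⁷)(2290)(565)(8.762×10^-4) = 1.4245×10^-3 H.

M ≈ 1.42 mH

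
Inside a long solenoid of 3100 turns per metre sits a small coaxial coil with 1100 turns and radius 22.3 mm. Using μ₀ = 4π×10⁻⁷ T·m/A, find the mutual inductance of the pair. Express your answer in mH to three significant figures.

The outer solenoid produces a uniform field B₁ = μ₀n₁I₁ across the inner coil,
so the flux linkage is N₂Φ = N₂B₁A₂ = μ₀n₁N₂A₂·I₁, giving M = μ₀n₁N₂A₂.
A₂ = πr² = π(2.230×10^-2 m)² = 1.562×10^-3 m².
M = (4π×10⁻⁷)(3100)(1100)(1.562×10^-3) = 6.6946×10^-3 H.

M ≈ 6.69 mH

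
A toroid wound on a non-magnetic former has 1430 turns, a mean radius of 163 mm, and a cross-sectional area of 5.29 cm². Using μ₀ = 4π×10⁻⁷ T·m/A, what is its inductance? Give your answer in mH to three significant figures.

For a thin toroid, L = μ₀N²A/(2πR).
L = (4π×10⁻⁷)(1430)²(5.290×10^-4) / (2π×0.163 m) = 1.327×10^-3 H.

L ≈ 1.33 mH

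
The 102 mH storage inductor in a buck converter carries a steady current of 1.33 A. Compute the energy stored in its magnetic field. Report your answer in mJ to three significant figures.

U ≈ 90.2 mJ

Stored magnetic energy: U = ½LI².
U = ½(0.102 H)(1.33 A)² = 9.021×10^-2 J.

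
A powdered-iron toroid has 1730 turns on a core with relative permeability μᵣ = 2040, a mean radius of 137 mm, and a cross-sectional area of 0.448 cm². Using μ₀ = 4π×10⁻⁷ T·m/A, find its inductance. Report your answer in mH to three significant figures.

L ≈ 399 mH

For a thin toroid, L = μ₀μᵣN²A/(2πR).
L = (4π×10⁻⁷)(2040)(1730)²(4.480×10^-5) / (2π×0.137 m) = 0.3993 H.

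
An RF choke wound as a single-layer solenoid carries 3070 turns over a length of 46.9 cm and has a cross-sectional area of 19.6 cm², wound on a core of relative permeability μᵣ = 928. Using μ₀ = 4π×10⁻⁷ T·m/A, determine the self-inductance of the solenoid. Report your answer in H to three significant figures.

L ≈ 45.9 H

A = 19.6 cm² = 1.960×10^-3 m².
For a long solenoid, L = μ₀μᵣN²A/ℓ.
L = (4π×10⁻⁷)(928)(3070)²(1.960×10^-3)/(0.469 m) = 45.93 H.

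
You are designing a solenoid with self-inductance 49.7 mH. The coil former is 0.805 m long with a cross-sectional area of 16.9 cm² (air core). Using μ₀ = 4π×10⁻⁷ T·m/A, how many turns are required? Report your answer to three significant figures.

A = 16.9 cm² = 1.690×10^-3 m².
From L = μ₀N²A/ℓ, N = √(Lℓ / (μ₀A)).
N = √[(4.970×10^-2)(0.805) / ((4π×10⁻⁷)×1.690×10^-3)] = √(1.884×10^7) ≈ 4340.4.

N ≈ 4340 turns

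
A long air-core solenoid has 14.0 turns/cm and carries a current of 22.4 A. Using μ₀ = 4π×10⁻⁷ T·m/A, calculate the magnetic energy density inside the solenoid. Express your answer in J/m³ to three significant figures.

B = μ₀nI = (4π×10⁻⁷)(1.400×10^3)(22.4) = 3.941×10^-2 T.
u = B²/(2μ₀) = (3.941×10^-2)²/(2×4π×10⁻⁷) = 617.9 J/m³.

u ≈ 618 J/m³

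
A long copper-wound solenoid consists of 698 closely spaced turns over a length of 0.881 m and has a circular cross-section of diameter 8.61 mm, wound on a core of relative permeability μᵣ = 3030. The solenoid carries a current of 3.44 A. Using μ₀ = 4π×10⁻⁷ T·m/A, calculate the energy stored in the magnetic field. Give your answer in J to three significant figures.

U ≈ 0.725 J

A = π(d/2)² = π(4.305×10^-3 m)² = 5.822×10^-5 m².
L = μ₀μᵣN²A/ℓ = (4π×10⁻⁷)(3030)(698)²(5.822×10^-5)/(0.881) = 0.1226 H.
U = ½LI² = ½(0.1226)(3.44)² = 0.7254 J.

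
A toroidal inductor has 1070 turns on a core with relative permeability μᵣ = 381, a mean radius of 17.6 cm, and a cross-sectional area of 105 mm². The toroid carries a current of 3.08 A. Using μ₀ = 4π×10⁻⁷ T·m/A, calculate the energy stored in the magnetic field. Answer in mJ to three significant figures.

U ≈ 247 mJ

L = μ₀μᵣN²A/(2πR) = (4π×10⁻⁷)(381)(1070)²(1.050×10^-4)/(2π×0.176) = 5.2047×10^-2 H.
U = ½LI² = ½(5.2047×10^-2)(3.08)² = 0.2469 J.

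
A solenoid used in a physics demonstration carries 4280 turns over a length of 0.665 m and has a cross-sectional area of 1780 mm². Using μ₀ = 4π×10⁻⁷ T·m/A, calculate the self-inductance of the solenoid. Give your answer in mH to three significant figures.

A = 1780 mm² = 1.780×10^-3 m².
For a long solenoid, L = μ₀N²A/ℓ.
L = (4π×10⁻⁷)(4280)²(1.780×10^-3)/(0.665 m) = 6.162×10^-2 H.

L ≈ 61.6 mH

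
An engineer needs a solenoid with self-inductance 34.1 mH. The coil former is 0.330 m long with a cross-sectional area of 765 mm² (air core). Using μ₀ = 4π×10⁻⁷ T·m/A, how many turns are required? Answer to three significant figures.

N ≈ 3420 turns

A = 765 mm² = 7.650×10^-4 m².
From L = μ₀N²A/ℓ, N = √(Lℓ / (μ₀A)).
N = √[(3.410×10^-2)(0.33) / ((4π×10⁻⁷)×7.650×10^-4)] = √(1.171×10^7) ≈ 3421.4.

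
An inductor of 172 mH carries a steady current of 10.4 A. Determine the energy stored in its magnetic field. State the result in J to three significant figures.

Stored magnetic energy: U = ½LI².
U = ½(0.172 H)(10.4 A)² = 9.302 J.

U ≈ 9.30 J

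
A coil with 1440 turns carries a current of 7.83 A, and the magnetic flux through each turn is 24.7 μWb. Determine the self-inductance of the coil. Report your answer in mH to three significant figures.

L ≈ 4.54 mH

Self-inductance is defined by L = NΦ_B/I (flux linkage over current).
L = (1440)(2.470×10^-5 Wb)/(7.83 A) = 4.543×10^-3 H.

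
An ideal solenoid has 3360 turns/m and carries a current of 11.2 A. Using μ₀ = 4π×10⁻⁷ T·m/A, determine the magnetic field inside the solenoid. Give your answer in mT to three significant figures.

Inside a long solenoid, B = μ₀nI.
B = (4π×10⁻⁷)(3.360×10^3 m⁻¹)(11.2 A) = 4.729×10^-2 T.

B ≈ 47.3 mT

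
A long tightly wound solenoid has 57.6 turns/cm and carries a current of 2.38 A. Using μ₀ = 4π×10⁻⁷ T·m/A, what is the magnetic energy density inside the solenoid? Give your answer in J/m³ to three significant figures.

u ≈ 118 J/m³

B = μ₀nI = (4π×10⁻⁷)(5.760×10^3)(2.38) = 1.723×10^-2 T.
u = B²/(2μ₀) = (1.723×10^-2)²/(2×4π×10⁻⁷) = 118.1 J/m³.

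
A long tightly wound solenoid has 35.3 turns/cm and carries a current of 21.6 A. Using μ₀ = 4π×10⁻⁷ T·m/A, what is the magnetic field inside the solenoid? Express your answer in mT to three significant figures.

Inside a long solenoid, B = μ₀nI.
B = (4π×10⁻⁷)(3.530×10^3 m⁻¹)(21.6 A) = 9.582×10^-2 T.

B ≈ 95.8 mT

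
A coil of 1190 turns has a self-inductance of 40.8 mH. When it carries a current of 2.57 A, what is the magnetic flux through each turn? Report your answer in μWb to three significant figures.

From L = NΦ_B/I, the flux per turn is Φ_B = LI/N.
Φ_B = (4.080×10^-2 H)(2.57 A)/1190 = 8.811×10^-5 Wb.

Φ_B ≈ 88.1 μWb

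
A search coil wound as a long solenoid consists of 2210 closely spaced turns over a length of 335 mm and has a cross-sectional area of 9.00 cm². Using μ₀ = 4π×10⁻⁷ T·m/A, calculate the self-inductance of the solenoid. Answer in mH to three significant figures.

L ≈ 16.5 mH

A = 9.00 cm² = 9.000×10^-4 m².
For a long solenoid, L = μ₀N²A/ℓ.
L = (4π×10⁻⁷)(2210)²(9.000×10^-4)/(0.335 m) = 1.649×10^-2 H.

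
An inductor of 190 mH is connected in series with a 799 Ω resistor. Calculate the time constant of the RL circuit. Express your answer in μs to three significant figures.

τ = L/R = (0.19 H)/(799 Ω) = 2.378×10^-4 s.

τ ≈ 238 μs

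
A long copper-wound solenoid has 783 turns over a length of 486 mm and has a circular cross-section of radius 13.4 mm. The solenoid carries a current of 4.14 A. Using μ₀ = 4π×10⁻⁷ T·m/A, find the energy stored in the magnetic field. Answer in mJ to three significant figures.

A = πr² = π(1.340×10^-2 m)² = 5.641×10^-4 m².
L = μ₀N²A/ℓ = (4π×10⁻⁷)(783)²(5.641×10^-4)/(0.486) = 8.942×10^-4 H.
U = ½LI² = ½(8.942×10^-4)(4.14)² = 7.664×10^-3 J.

U ≈ 7.66 mJ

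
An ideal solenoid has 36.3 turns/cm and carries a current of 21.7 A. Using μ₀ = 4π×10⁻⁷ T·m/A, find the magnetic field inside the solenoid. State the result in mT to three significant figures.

B ≈ 99.0 mT

Inside a long solenoid, B = μ₀nI.
B = (4π×10⁻⁷)(3.630×10^3 m⁻¹)(21.7 A) = 9.899×10^-2 T.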